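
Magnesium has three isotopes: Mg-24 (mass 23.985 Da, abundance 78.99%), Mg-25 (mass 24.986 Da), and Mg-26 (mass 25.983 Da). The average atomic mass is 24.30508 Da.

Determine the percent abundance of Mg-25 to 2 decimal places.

Let x and y be the fractions of Mg-25 and Mg-26. Then x + y = 1 − 0.7899 = 0.2101 and 24.986x + 25.983y = 24.30508 − 0.7899×23.985 = 5.3593285.
Substituting: 24.986x + 25.983(0.2101 − x) = 5.3593285
(24.986 − 25.983)x = -0.0996998  ⇒  x = 0.10000, y = 0.11010
Mg-25: 10.00%, Mg-26: 11.01%.

10.00%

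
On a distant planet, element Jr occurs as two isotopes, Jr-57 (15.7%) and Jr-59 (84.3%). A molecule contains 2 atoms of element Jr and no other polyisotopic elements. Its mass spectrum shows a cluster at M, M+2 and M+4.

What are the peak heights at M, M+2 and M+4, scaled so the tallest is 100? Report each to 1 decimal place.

Expanding (0.157 + 0.843)^2:
P(M) = 0.157^2 = 0.024649
P(M+2) = 2 × 0.157^1 × 0.843^1 = 0.264702
P(M+4) = 0.843^2 = 0.710649
The M+4 peak is largest (0.710649); scaling to 100 gives 3.5 : 37.2 : 100.0.

3.5 : 37.2 : 100.0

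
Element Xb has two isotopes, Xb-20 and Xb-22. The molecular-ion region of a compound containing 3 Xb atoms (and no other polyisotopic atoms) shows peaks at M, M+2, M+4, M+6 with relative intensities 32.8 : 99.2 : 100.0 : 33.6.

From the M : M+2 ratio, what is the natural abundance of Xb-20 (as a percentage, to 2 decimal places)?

49.80%

Let p = fractional abundance of Xb-20. I(M+2)/I(M) = [C(3,1)·p^2·(1−p)] / p^3 = 3·(1−p)/p = 99.2/32.8 = 3.0244
(1−p)/p = 3.0244/3 = 1.0081  ⇒  p = 1/(1 + 1.0081) = 0.4980
Xb-20: 49.80%, Xb-22: 50.20%.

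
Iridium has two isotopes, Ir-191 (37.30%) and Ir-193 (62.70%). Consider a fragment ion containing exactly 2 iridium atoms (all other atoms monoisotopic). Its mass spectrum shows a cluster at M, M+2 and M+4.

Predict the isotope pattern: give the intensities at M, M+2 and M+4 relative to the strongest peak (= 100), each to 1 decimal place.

Each Ir atom is independently Ir-191 (p = 0.3730) or Ir-193 (q = 0.6270); the cluster is the binomial expansion (p + q)^2.
P(M) = 0.3730^2 = 0.139129
P(M+2) = 2 × 0.3730^1 × 0.6270^1 = 0.467742
P(M+4) = 0.6270^2 = 0.393129
The M+2 peak is largest (0.467742); scaling to 100 gives 29.7 : 100.0 : 84.0.

29.7 : 100.0 : 84.0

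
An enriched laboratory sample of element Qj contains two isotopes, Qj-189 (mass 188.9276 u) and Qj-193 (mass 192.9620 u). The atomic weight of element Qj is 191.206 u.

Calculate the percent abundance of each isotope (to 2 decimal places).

Qj-189: 43.53%, Qj-193: 56.47%

With x = fraction of Qj-189 (so Qj-193 is 1 − x):
188.9276·x + 192.9620·(1 − x) = 191.206
(188.9276 − 192.9620)·x = 191.206 − 192.9620
x = -1.7560 / -4.0344 = 0.43526 → 43.53% Qj-189, 56.47% Qj-193.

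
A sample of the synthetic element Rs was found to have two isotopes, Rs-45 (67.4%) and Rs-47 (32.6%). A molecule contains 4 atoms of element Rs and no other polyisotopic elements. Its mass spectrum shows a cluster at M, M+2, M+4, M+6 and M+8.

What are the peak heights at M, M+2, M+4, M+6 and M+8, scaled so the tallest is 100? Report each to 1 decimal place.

Expanding (0.674 + 0.326)^4:
P(M) = 0.674^4 = 0.206367
P(M+2) = 4 × 0.674^3 × 0.326^1 = 0.399261
P(M+4) = 6 × 0.674^2 × 0.326^2 = 0.289672
P(M+6) = 4 × 0.674^1 × 0.326^3 = 0.093406
P(M+8) = 0.326^4 = 0.011295
The M+2 peak is largest (0.399261); scaling to 100 gives 51.7 : 100.0 : 72.6 : 23.4 : 2.8.

51.7 : 100.0 : 72.6 : 23.4 : 2.8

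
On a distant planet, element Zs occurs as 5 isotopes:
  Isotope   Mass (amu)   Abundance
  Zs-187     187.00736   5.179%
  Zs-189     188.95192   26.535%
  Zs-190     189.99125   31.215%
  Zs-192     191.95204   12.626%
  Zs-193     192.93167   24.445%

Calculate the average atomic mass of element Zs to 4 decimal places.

190.5273 amu

The abundance-weighted mean is 0.05179 × 187.00736 + 0.26535 × 188.95192 + 0.31215 × 189.99125 + 0.12626 × 191.95204 + 0.24445 × 192.93167
= 9.685111 + 50.138392 + 59.305769 + 24.235865 + 47.162147 = 190.527284 amu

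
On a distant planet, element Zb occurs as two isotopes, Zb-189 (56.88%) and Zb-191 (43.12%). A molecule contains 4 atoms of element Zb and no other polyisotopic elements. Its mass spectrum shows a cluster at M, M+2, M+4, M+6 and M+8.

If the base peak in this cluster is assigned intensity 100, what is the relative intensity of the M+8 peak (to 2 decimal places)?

Binomial terms of (0.5688 + 0.4312)^4: M 0.1047, M+2 0.3174, M+4 0.3609, M+6 0.1824, M+8 0.0346 → M+4 is the base peak.
P(M+4) = C(4,2) × 0.5688^2 × 0.4312^2 = 6 × 0.32353344 × 0.18593344 = 0.360934 (base)
P(M+8) = C(4,4) × 0.5688^0 × 0.4312^4 = 1 × 1.0000 × 0.03457124 = 0.034571
Relative intensity = 0.034571 / 0.360934 × 100 = 9.58

9.58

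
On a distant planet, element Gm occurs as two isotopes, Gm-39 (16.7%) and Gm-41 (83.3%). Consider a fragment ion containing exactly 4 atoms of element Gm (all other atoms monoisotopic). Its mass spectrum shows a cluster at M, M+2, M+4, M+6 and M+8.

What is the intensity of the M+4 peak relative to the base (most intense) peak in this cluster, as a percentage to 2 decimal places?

24.12%

(0.167 + 0.833)^4 gives M 0.0008, M+2 0.0155, M+4 0.1161, M+6 0.3861, M+8 0.4815; the largest is M+8.
P(M+8) = C(4,4) × 0.167^0 × 0.833^4 = 1 × 1.0000 × 0.48148194 = 0.481482 (base)
P(M+4) = C(4,2) × 0.167^2 × 0.833^2 = 6 × 0.027889 × 0.693889 = 0.116111
Relative intensity = 0.116111 / 0.481482 × 100 = 24.12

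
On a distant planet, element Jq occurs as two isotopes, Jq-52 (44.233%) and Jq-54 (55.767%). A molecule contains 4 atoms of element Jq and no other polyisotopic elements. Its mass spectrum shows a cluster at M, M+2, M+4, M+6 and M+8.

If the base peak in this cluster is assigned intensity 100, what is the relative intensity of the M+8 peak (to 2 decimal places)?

26.49

Binomial terms of (0.44233 + 0.55767)^4: M 0.0383, M+2 0.1931, M+4 0.3651, M+6 0.3069, M+8 0.0967 → M+4 is the base peak.
P(M+4) = C(4,2) × 0.44233^2 × 0.55767^2 = 6 × 0.19565583 × 0.31099583 = 0.365089 (base)
P(M+8) = C(4,4) × 0.44233^0 × 0.55767^4 = 1 × 1.0000 × 0.09671841 = 0.096718
Relative intensity = 0.096718 / 0.365089 × 100 = 26.49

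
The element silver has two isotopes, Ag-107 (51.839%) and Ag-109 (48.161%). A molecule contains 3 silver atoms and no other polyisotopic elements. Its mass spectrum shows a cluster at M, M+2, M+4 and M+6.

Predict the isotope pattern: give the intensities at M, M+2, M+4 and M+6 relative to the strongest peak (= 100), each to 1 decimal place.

Each Ag atom is independently Ag-107 (p = 0.51839) or Ag-109 (q = 0.48161); the cluster is the binomial expansion (p + q)^3.
P(M) = 0.51839^3 = 0.139306
P(M+2) = 3 × 0.51839^2 × 0.48161^1 = 0.388267
P(M+4) = 3 × 0.51839^1 × 0.48161^2 = 0.360719
P(M+6) = 0.48161^3 = 0.111709
The M+2 peak is largest (0.388267); scaling to 100 gives 35.9 : 100.0 : 92.9 : 28.8.

35.9 : 100.0 : 92.9 : 28.8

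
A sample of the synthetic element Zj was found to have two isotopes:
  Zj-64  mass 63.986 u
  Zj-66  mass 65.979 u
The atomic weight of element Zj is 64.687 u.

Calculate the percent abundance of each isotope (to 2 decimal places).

Zj-64: 64.83%, Zj-66: 35.17%

Writing the weighted mean with unknown fraction x of Zj-64:
63.986·x + 65.979·(1 − x) = 64.687
(63.986 − 65.979)·x = 64.687 − 65.979
x = -1.292 / -1.993 = 0.64827 → 64.83% Zj-64, 35.17% Zj-66.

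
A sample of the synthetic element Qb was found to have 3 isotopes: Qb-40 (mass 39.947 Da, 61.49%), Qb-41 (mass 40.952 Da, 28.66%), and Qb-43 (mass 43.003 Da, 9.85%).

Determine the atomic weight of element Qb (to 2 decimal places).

40.54 Da

Weight each isotope mass by its fractional abundance: 0.6149 × 39.947 + 0.2866 × 40.952 + 0.0985 × 43.003
= 24.5634 + 11.7368 + 4.2358 = 40.5360 Da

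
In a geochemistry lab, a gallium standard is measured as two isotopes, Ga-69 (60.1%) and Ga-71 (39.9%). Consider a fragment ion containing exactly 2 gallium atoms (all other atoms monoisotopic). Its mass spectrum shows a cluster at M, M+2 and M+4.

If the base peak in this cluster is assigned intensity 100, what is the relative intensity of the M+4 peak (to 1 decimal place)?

33.2

Binomial terms of (0.601 + 0.399)^2: M 0.3612, M+2 0.4796, M+4 0.1592 → M+2 is the base peak.
P(M+2) = C(2,1) × 0.601^1 × 0.399^1 = 2 × 0.6010 × 0.3990 = 0.479598 (base)
P(M+4) = C(2,2) × 0.601^0 × 0.399^2 = 1 × 1.0000 × 0.159201 = 0.159201
Relative intensity = 0.159201 / 0.479598 × 100 = 33.2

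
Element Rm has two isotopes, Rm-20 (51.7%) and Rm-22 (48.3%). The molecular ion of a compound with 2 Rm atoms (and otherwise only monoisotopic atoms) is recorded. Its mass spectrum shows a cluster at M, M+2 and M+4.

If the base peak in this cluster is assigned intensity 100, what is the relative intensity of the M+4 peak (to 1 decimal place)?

(0.517 + 0.483)^2 gives M 0.2673, M+2 0.4994, M+4 0.2333; the largest is M+2.
P(M+2) = C(2,1) × 0.517^1 × 0.483^1 = 2 × 0.5170 × 0.4830 = 0.499422 (base)
P(M+4) = C(2,2) × 0.517^0 × 0.483^2 = 1 × 1.0000 × 0.233289 = 0.233289
Relative intensity = 0.233289 / 0.499422 × 100 = 46.7

46.7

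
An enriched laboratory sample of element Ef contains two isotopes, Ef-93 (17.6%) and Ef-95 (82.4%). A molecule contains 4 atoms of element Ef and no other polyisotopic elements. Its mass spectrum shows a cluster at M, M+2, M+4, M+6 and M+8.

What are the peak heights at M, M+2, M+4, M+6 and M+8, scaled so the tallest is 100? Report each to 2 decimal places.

0.21 : 3.90 : 27.37 : 85.44 : 100.00

Expanding (0.176 + 0.824)^4:
P(M) = 0.176^4 = 0.000960
P(M+2) = 4 × 0.176^3 × 0.824^1 = 0.017969
P(M+4) = 6 × 0.176^2 × 0.824^2 = 0.126192
P(M+6) = 4 × 0.176^1 × 0.824^3 = 0.393871
P(M+8) = 0.824^4 = 0.461008
The M+8 peak is largest (0.461008); scaling to 100 gives 0.21 : 3.90 : 27.37 : 85.44 : 100.00.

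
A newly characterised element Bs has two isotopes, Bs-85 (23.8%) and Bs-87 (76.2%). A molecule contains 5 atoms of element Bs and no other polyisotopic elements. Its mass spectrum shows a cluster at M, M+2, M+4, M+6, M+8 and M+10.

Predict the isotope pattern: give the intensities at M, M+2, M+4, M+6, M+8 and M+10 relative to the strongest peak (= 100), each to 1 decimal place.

0.2 : 3.0 : 19.5 : 62.5 : 100.0 : 64.0

Each Bs atom is independently Bs-85 (p = 0.238) or Bs-87 (q = 0.762); the cluster is the binomial expansion (p + q)^5.
P(M) = 0.238^5 = 0.000764
P(M+2) = 5 × 0.238^4 × 0.762^1 = 0.012225
P(M+4) = 10 × 0.238^3 × 0.762^2 = 0.078278
P(M+6) = 10 × 0.238^2 × 0.762^3 = 0.250622
P(M+8) = 5 × 0.238^1 × 0.762^4 = 0.401205
P(M+10) = 0.762^5 = 0.256906
The M+8 peak is largest (0.401205); scaling to 100 gives 0.2 : 3.0 : 19.5 : 62.5 : 100.0 : 64.0.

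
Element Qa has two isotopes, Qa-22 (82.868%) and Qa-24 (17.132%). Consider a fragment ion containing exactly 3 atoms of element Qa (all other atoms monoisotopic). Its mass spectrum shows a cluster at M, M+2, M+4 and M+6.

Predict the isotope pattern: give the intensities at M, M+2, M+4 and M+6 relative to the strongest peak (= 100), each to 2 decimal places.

100.00 : 62.02 : 12.82 : 0.88

Each Qa atom is independently Qa-22 (p = 0.82868) or Qa-24 (q = 0.17132); the cluster is the binomial expansion (p + q)^3.
P(M) = 0.82868^3 = 0.569063
P(M+2) = 3 × 0.82868^2 × 0.17132^1 = 0.352942
P(M+4) = 3 × 0.82868^1 × 0.17132^2 = 0.072967
P(M+6) = 0.17132^3 = 0.005028
The M peak is largest (0.569063); scaling to 100 gives 100.00 : 62.02 : 12.82 : 0.88.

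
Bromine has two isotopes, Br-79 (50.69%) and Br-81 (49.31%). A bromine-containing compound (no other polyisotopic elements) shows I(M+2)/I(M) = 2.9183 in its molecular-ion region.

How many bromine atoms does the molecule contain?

With n Br atoms, P(M+2)/P(M) = C(n,1)·p^(n−1)q / p^n = n·q/p = n · 0.4931/0.5069.
n = 2.9183 × 0.5069/0.4931 = 3.00 ≈ 3

3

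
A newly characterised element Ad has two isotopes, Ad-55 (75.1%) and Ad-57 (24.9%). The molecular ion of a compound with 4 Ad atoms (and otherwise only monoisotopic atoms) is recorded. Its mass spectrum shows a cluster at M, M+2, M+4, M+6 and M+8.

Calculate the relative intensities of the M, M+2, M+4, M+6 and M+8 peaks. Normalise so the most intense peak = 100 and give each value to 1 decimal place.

Each Ad atom is independently Ad-55 (p = 0.751) or Ad-57 (q = 0.249); the cluster is the binomial expansion (p + q)^4.
P(M) = 0.751^4 = 0.318097
P(M+2) = 4 × 0.751^3 × 0.249^1 = 0.421870
P(M+4) = 6 × 0.751^2 × 0.249^2 = 0.209812
P(M+6) = 4 × 0.751^1 × 0.249^3 = 0.046376
P(M+8) = 0.249^4 = 0.003844
The M+2 peak is largest (0.421870); scaling to 100 gives 75.4 : 100.0 : 49.7 : 11.0 : 0.9.

75.4 : 100.0 : 49.7 : 11.0 : 0.9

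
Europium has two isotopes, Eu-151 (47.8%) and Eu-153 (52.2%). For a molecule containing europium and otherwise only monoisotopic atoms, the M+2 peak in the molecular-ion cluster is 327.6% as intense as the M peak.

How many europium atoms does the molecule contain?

For n independent Eu atoms, I(M+2)/I(M) = n · (abundance Eu-153) / (abundance Eu-151) = n · 0.522/0.478.
n = 3.276 × 0.478/0.522 = 3.00 ≈ 3

3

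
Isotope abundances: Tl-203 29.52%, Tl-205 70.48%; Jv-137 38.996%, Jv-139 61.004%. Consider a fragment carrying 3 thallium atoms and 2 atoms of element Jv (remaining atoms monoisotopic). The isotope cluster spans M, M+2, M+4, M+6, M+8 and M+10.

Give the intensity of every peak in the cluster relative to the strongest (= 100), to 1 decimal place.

1.2 : 12.2 : 49.6 : 100.0 : 99.8 : 39.3

Thallium pattern (n=3): 0.02572463 : 0.18425524 : 0.43991564 : 0.35010449
Element Jv pattern (n=2): 0.1520688 : 0.4757824 : 0.3721488
Convolve the two distributions (both contribute in 2-u steps):
  M: 0.02572463×0.1520688 = 0.003912
  M+2: 0.02572463×0.4757824 + 0.18425524×0.1520688 = 0.040259
  M+4: 0.02572463×0.3721488 + 0.18425524×0.4757824 + 0.43991564×0.1520688 = 0.164136
  M+6: 0.18425524×0.3721488 + 0.43991564×0.4757824 + 0.35010449×0.1520688 = 0.331114
  M+8: 0.43991564×0.3721488 + 0.35010449×0.4757824 = 0.330288
  M+10: 0.35010449×0.3721488 = 0.130291
Scale to base peak (0.331114) = 100: 1.2 : 12.2 : 49.6 : 100.0 : 99.8 : 39.3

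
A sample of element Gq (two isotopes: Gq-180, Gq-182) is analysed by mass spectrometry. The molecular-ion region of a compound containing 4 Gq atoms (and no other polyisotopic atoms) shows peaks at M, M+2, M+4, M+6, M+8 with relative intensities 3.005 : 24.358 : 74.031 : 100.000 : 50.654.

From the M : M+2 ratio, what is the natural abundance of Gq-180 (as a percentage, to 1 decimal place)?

33.0%

If p is the fraction of Gq that is Gq-180, then I(M+2)/I(M) = [C(4,1)·p^3·(1−p)] / p^4 = 4·(1−p)/p = 24.358/3.005 = 8.1058
(1−p)/p = 8.1058/4 = 2.0265  ⇒  p = 1/(1 + 2.0265) = 0.3304
Gq-180: 33.0%, Gq-182: 67.0%.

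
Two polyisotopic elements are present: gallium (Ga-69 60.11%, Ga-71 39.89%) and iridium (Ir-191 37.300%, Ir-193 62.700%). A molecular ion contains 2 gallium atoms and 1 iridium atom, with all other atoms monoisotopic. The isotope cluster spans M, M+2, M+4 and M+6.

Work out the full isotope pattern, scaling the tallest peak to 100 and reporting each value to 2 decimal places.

33.24 : 100.00 : 88.80 : 24.61

Gallium pattern (n=2): 0.36132121 : 0.47955758 : 0.15912121
Iridium pattern (n=1): 0.3730 : 0.6270
Convolve the two distributions (both contribute in 2-u steps):
  M: 0.36132121×0.3730 = 0.134773
  M+2: 0.36132121×0.6270 + 0.47955758×0.3730 = 0.405423
  M+4: 0.47955758×0.6270 + 0.15912121×0.3730 = 0.360035
  M+6: 0.15912121×0.6270 = 0.099769
Scale to base peak (0.405423) = 100: 33.24 : 100.00 : 88.80 : 24.61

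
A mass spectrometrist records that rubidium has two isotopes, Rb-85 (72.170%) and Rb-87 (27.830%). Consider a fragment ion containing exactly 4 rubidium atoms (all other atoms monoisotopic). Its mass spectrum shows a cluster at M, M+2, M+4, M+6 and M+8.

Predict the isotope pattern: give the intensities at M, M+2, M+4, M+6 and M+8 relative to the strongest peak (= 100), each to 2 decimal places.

64.83 : 100.00 : 57.84 : 14.87 : 1.43

Expanding (0.72170 + 0.27830)^4:
P(M) = 0.72170^4 = 0.271286
P(M+2) = 4 × 0.72170^3 × 0.27830^1 = 0.418450
P(M+4) = 6 × 0.72170^2 × 0.27830^2 = 0.242042
P(M+6) = 4 × 0.72170^1 × 0.27830^3 = 0.062224
P(M+8) = 0.27830^4 = 0.005999
The M+2 peak is largest (0.418450); scaling to 100 gives 64.83 : 100.00 : 57.84 : 14.87 : 1.43.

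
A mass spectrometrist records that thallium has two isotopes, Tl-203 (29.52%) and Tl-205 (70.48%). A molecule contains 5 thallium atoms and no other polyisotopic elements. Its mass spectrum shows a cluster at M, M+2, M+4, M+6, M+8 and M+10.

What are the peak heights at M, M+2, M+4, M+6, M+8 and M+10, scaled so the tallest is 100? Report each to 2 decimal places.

Expanding (0.2952 + 0.7048)^5:
P(M) = 0.2952^5 = 0.002242
P(M+2) = 5 × 0.2952^4 × 0.7048^1 = 0.026761
P(M+4) = 10 × 0.2952^3 × 0.7048^2 = 0.127785
P(M+6) = 10 × 0.2952^2 × 0.7048^3 = 0.305092
P(M+8) = 5 × 0.2952^1 × 0.7048^4 = 0.364208
P(M+10) = 0.7048^5 = 0.173912
The M+8 peak is largest (0.364208); scaling to 100 gives 0.62 : 7.35 : 35.09 : 83.77 : 100.00 : 47.75.

0.62 : 7.35 : 35.09 : 83.77 : 100.00 : 47.75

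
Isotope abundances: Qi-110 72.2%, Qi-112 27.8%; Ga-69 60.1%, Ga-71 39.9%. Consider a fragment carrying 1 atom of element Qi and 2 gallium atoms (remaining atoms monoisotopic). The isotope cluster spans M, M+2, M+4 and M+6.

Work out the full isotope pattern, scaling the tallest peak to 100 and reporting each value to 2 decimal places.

58.38 : 100.00 : 55.58 : 9.91

Element Qi pattern (n=1): 0.7220 : 0.2780
Gallium pattern (n=2): 0.361201 : 0.479598 : 0.159201
Convolve the two distributions (both contribute in 2-u steps):
  M: 0.7220×0.361201 = 0.260787
  M+2: 0.7220×0.479598 + 0.2780×0.361201 = 0.446684
  M+4: 0.7220×0.159201 + 0.2780×0.479598 = 0.248271
  M+6: 0.2780×0.159201 = 0.044258
Scale to base peak (0.446684) = 100: 58.38 : 100.00 : 55.58 : 9.91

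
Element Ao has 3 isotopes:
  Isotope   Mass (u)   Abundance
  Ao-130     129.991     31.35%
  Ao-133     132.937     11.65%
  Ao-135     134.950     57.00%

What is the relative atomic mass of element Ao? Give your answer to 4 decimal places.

Weight each isotope mass by its fractional abundance: 0.3135 × 129.991 + 0.1165 × 132.937 + 0.5700 × 134.950
= 40.75218 + 15.48716 + 76.92150 = 133.16084 u

133.1608 u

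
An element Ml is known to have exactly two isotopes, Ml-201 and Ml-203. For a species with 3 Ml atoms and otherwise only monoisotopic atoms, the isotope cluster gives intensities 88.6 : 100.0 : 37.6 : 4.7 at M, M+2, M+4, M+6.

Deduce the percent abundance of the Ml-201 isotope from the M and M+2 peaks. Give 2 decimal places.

Write p for the Ml-201 fraction. I(M+2)/I(M) = [C(3,1)·p^2·(1−p)] / p^3 = 3·(1−p)/p = 100.0/88.6 = 1.1287
(1−p)/p = 1.1287/3 = 0.3762  ⇒  p = 1/(1 + 0.3762) = 0.7266
Ml-201: 72.66%, Ml-203: 27.34%.

72.66%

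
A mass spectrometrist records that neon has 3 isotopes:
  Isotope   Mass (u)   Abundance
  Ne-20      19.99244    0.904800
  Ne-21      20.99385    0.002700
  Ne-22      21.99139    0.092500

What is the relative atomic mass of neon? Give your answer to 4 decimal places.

20.1800 u

Weight each isotope mass by its fractional abundance: 0.904800 × 19.99244 + 0.002700 × 20.99385 + 0.092500 × 21.99139
= 18.089160 + 0.056683 + 2.034204 = 20.180047 u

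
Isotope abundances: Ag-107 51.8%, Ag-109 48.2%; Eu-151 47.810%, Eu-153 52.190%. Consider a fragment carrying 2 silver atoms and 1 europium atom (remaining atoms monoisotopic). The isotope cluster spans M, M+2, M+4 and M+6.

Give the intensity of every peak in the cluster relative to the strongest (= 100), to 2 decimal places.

33.87 : 100.00 : 98.13 : 32.01

Silver pattern (n=2): 0.268324 : 0.499352 : 0.232324
Europium pattern (n=1): 0.4781 : 0.5219
Convolve the two distributions (both contribute in 2-u steps):
  M: 0.268324×0.4781 = 0.128286
  M+2: 0.268324×0.5219 + 0.499352×0.4781 = 0.378778
  M+4: 0.499352×0.5219 + 0.232324×0.4781 = 0.371686
  M+6: 0.232324×0.5219 = 0.121250
Scale to base peak (0.378778) = 100: 33.87 : 100.00 : 98.13 : 32.01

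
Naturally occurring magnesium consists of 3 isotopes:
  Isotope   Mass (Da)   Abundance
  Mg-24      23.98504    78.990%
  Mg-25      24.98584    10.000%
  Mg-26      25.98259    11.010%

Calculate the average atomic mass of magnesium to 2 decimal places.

Ar = Σ fᵢ·mᵢ = 0.78990 × 23.98504 + 0.10000 × 24.98584 + 0.11010 × 25.98259
= 18.945783 + 2.498584 + 2.860683 = 24.305050 Da

24.31 Da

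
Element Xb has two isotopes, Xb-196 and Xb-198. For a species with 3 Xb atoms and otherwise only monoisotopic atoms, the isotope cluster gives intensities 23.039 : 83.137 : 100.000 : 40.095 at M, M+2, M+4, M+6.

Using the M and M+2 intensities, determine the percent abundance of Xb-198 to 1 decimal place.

Write p for the Xb-196 fraction. I(M+2)/I(M) = [C(3,1)·p^2·(1−p)] / p^3 = 3·(1−p)/p = 83.137/23.039 = 3.6085
(1−p)/p = 3.6085/3 = 1.2028  ⇒  p = 1/(1 + 1.2028) = 0.4540
Xb-196: 45.4%, Xb-198: 54.6%.

54.6%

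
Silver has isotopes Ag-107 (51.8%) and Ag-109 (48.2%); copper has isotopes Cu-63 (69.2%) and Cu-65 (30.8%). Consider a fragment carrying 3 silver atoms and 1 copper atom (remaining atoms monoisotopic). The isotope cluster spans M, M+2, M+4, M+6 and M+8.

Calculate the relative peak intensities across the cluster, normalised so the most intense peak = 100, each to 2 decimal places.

Silver pattern (n=3): 0.13899183 : 0.3879965 : 0.3610315 : 0.11198017
Copper pattern (n=1): 0.6920 : 0.3080
Convolve the two distributions (both contribute in 2-u steps):
  M: 0.13899183×0.6920 = 0.096182
  M+2: 0.13899183×0.3080 + 0.3879965×0.6920 = 0.311303
  M+4: 0.3879965×0.3080 + 0.3610315×0.6920 = 0.369337
  M+6: 0.3610315×0.3080 + 0.11198017×0.6920 = 0.188688
  M+8: 0.11198017×0.3080 = 0.034490
Scale to base peak (0.369337) = 100: 26.04 : 84.29 : 100.00 : 51.09 : 9.34

26.04 : 84.29 : 100.00 : 51.09 : 9.34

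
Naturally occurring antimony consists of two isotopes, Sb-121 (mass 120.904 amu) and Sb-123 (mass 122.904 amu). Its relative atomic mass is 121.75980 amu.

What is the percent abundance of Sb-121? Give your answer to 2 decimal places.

57.21%

With x = fraction of Sb-121 (so Sb-123 is 1 − x):
120.904·x + 122.904·(1 − x) = 121.75980
(120.904 − 122.904)·x = 121.75980 − 122.904
x = -1.14420 / -2.000 = 0.57210 → 57.21% Sb-121, 42.79% Sb-123.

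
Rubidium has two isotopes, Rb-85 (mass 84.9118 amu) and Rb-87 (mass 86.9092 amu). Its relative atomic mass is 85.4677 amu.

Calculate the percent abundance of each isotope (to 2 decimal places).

Writing the weighted mean with unknown fraction x of Rb-85:
84.9118·x + 86.9092·(1 − x) = 85.4677
(84.9118 − 86.9092)·x = 85.4677 − 86.9092
x = -1.4415 / -1.9974 = 0.72169 → 72.17% Rb-85, 27.83% Rb-87.

Rb-85: 72.17%, Rb-87: 27.83%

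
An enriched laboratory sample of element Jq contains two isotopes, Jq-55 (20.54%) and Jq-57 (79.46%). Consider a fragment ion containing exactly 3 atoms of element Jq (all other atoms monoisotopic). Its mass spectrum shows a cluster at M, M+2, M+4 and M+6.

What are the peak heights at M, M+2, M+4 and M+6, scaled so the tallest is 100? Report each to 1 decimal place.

1.7 : 20.0 : 77.5 : 100.0

Expanding (0.2054 + 0.7946)^3:
P(M) = 0.2054^3 = 0.008666
P(M+2) = 3 × 0.2054^2 × 0.7946^1 = 0.100571
P(M+4) = 3 × 0.2054^1 × 0.7946^2 = 0.389062
P(M+6) = 0.7946^3 = 0.501702
The M+6 peak is largest (0.501702); scaling to 100 gives 1.7 : 20.0 : 77.5 : 100.0.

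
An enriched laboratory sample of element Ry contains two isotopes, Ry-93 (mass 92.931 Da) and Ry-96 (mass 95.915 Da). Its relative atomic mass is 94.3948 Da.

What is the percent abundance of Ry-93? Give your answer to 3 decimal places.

50.945%

With x = fraction of Ry-93 (so Ry-96 is 1 − x):
92.931·x + 95.915·(1 − x) = 94.3948
(92.931 − 95.915)·x = 94.3948 − 95.915
x = -1.5202 / -2.984 = 0.50945 → 50.945% Ry-93, 49.055% Ry-96.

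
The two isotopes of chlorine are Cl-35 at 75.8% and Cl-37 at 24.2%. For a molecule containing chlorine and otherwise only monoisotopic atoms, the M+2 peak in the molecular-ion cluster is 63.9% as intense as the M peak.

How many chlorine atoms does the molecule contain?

2

For n independent Cl atoms, I(M+2)/I(M) = n · (abundance Cl-37) / (abundance Cl-35) = n · 0.242/0.758.
n = 0.639 × 0.758/0.242 = 2.00 ≈ 2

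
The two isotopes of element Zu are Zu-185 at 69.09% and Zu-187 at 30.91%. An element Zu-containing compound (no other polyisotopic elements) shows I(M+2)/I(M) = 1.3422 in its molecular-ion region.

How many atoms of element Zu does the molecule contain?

3

The M+2/M ratio from n Zu atoms is n · q/p = n · 0.3091/0.6909.
n = 1.3422 × 0.6909/0.3091 = 3.00 ≈ 3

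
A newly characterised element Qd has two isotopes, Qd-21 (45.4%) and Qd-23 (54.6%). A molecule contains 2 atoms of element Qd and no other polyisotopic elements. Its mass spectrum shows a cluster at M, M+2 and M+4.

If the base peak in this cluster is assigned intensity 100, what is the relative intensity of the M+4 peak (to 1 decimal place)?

60.1

Term probabilities: M 0.2061, M+2 0.4958, M+4 0.2981. Base peak = M+2.
P(M+2) = C(2,1) × 0.454^1 × 0.546^1 = 2 × 0.4540 × 0.5460 = 0.495768 (base)
P(M+4) = C(2,2) × 0.454^0 × 0.546^2 = 1 × 1.0000 × 0.298116 = 0.298116
Relative intensity = 0.298116 / 0.495768 × 100 = 60.1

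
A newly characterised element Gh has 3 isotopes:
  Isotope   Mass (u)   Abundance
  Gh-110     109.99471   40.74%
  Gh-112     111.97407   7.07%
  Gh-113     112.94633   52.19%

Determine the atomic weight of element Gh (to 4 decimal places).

Ar = Σ fᵢ·mᵢ = 0.4074 × 109.99471 + 0.0707 × 111.97407 + 0.5219 × 112.94633
= 44.811845 + 7.916567 + 58.946690 = 111.675102 u

111.6751 u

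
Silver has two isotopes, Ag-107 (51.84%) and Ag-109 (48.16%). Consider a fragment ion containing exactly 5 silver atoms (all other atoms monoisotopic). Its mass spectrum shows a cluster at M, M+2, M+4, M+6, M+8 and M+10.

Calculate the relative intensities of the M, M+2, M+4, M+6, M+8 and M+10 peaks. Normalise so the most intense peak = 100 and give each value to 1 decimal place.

The 5 Ag atoms are independent, so intensities follow the terms of (0.5184 + 0.4816)^5.
P(M) = 0.5184^5 = 0.037439
P(M+2) = 5 × 0.5184^4 × 0.4816^1 = 0.173907
P(M+4) = 10 × 0.5184^3 × 0.4816^2 = 0.323123
P(M+6) = 10 × 0.5184^2 × 0.4816^3 = 0.300185
P(M+8) = 5 × 0.5184^1 × 0.4816^4 = 0.139438
P(M+10) = 0.4816^5 = 0.025908
The M+4 peak is largest (0.323123); scaling to 100 gives 11.6 : 53.8 : 100.0 : 92.9 : 43.2 : 8.0.

11.6 : 53.8 : 100.0 : 92.9 : 43.2 : 8.0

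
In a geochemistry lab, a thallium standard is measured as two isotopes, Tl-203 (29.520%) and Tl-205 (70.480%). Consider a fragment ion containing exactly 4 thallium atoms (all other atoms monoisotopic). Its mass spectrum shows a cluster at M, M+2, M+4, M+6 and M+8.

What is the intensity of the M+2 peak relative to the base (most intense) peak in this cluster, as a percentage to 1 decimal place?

Term probabilities: M 0.0076, M+2 0.0725, M+4 0.2597, M+6 0.4134, M+8 0.2468. Base peak = M+6.
P(M+6) = C(4,3) × 0.29520^1 × 0.70480^3 = 4 × 0.2952 × 0.35010449 = 0.413403 (base)
P(M+2) = C(4,1) × 0.29520^3 × 0.70480^1 = 4 × 0.02572463 × 0.7048 = 0.072523
Relative intensity = 0.072523 / 0.413403 × 100 = 17.5

17.5%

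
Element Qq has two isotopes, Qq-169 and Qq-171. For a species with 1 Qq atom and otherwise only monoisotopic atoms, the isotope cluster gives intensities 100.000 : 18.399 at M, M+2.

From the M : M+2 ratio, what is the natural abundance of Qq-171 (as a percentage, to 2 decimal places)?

15.54%

Let p = fractional abundance of Qq-169. I(M+2)/I(M) = [C(1,1)·p^0·(1−p)] / p^1 = 1·(1−p)/p = 18.399/100.000 = 0.1840
(1−p)/p = 0.1840/1 = 0.1840  ⇒  p = 1/(1 + 0.1840) = 0.8446
Qq-169: 84.46%, Qq-171: 15.54%.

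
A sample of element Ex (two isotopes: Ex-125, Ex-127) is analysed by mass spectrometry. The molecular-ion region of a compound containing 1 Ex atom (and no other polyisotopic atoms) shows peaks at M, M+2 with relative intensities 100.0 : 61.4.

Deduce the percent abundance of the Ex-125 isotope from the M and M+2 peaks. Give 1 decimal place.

Let p = fractional abundance of Ex-125. I(M+2)/I(M) = [C(1,1)·p^0·(1−p)] / p^1 = 1·(1−p)/p = 61.4/100.0 = 0.6140
(1−p)/p = 0.6140/1 = 0.6140  ⇒  p = 1/(1 + 0.6140) = 0.6196
Ex-125: 62.0%, Ex-127: 38.0%.

62.0%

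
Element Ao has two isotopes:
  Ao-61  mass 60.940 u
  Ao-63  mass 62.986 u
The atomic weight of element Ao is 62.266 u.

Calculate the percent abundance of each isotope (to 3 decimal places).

Writing the weighted mean with unknown fraction x of Ao-61:
60.940·x + 62.986·(1 − x) = 62.266
(60.940 − 62.986)·x = 62.266 − 62.986
x = -0.720 / -2.046 = 0.35191 → 35.191% Ao-61, 64.809% Ao-63.

Ao-61: 35.191%, Ao-63: 64.809%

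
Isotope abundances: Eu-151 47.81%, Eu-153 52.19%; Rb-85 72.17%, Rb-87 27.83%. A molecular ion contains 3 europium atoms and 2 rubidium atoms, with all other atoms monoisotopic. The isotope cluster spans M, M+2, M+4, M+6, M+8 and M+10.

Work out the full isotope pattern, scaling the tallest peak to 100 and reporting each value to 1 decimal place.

16.0 : 64.7 : 100.0 : 72.7 : 24.6 : 3.1

Europium pattern (n=3): 0.10928391 : 0.3578871 : 0.39067407 : 0.14215492
Rubidium pattern (n=2): 0.52085089 : 0.40169822 : 0.07745089
Convolve the two distributions (both contribute in 2-u steps):
  M: 0.10928391×0.52085089 = 0.056921
  M+2: 0.10928391×0.40169822 + 0.3578871×0.52085089 = 0.230305
  M+4: 0.10928391×0.07745089 + 0.3578871×0.40169822 + 0.39067407×0.52085089 = 0.355710
  M+6: 0.3578871×0.07745089 + 0.39067407×0.40169822 + 0.14215492×0.52085089 = 0.258693
  M+8: 0.39067407×0.07745089 + 0.14215492×0.40169822 = 0.087361
  M+10: 0.14215492×0.07745089 = 0.011010
Scale to base peak (0.355710) = 100: 16.0 : 64.7 : 100.0 : 72.7 : 24.6 : 3.1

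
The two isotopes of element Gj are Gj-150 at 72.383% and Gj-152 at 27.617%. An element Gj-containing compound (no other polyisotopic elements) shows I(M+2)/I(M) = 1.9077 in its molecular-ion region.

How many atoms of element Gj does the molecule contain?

The M+2/M ratio from n Gj atoms is n · q/p = n · 0.27617/0.72383.
n = 1.9077 × 0.72383/0.27617 = 5.00 ≈ 5

5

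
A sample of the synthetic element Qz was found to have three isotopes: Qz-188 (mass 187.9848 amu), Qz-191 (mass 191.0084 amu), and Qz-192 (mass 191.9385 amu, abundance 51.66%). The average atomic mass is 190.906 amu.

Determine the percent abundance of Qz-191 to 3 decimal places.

The remaining 48.34% is split between Qz-188 (fraction x) and Qz-191 (fraction 0.4834 − x).
Substituting: 187.9848x + 191.0084(0.4834 − x) = 91.7505709
(187.9848 − 191.0084)x = -0.58288966  ⇒  x = 0.19278, y = 0.29062
Qz-188: 19.278%, Qz-191: 29.062%.

29.062%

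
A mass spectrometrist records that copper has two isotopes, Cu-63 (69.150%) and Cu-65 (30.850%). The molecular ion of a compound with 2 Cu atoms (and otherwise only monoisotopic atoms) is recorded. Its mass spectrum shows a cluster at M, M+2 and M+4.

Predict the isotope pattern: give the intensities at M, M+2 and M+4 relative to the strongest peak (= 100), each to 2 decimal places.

Each Cu atom is independently Cu-63 (p = 0.69150) or Cu-65 (q = 0.30850); the cluster is the binomial expansion (p + q)^2.
P(M) = 0.69150^2 = 0.478172
P(M+2) = 2 × 0.69150^1 × 0.30850^1 = 0.426656
P(M+4) = 0.30850^2 = 0.095172
The M peak is largest (0.478172); scaling to 100 gives 100.00 : 89.23 : 19.90.

100.00 : 89.23 : 19.90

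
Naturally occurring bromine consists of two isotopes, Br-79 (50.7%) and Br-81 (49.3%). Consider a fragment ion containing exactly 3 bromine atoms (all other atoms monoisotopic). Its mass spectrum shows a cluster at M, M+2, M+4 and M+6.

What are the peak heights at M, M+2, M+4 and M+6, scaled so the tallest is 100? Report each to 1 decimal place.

34.3 : 100.0 : 97.2 : 31.5

Expanding (0.507 + 0.493)^3:
P(M) = 0.507^3 = 0.130324
P(M+2) = 3 × 0.507^2 × 0.493^1 = 0.380175
P(M+4) = 3 × 0.507^1 × 0.493^2 = 0.369678
P(M+6) = 0.493^3 = 0.119823
The M+2 peak is largest (0.380175); scaling to 100 gives 34.3 : 100.0 : 97.2 : 31.5.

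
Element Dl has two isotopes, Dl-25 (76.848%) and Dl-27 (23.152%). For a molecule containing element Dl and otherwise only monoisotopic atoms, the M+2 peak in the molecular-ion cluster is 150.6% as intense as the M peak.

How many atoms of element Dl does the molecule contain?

The M+2/M ratio from n Dl atoms is n · q/p = n · 0.23152/0.76848.
n = 1.506 × 0.76848/0.23152 = 5.00 ≈ 5

5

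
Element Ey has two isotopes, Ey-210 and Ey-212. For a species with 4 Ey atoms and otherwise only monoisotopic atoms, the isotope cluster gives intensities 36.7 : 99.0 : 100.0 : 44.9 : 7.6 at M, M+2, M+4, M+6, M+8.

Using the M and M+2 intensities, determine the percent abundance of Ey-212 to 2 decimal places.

Write p for the Ey-210 fraction. I(M+2)/I(M) = [C(4,1)·p^3·(1−p)] / p^4 = 4·(1−p)/p = 99.0/36.7 = 2.6975
(1−p)/p = 2.6975/4 = 0.6744  ⇒  p = 1/(1 + 0.6744) = 0.5972
Ey-210: 59.72%, Ey-212: 40.28%.

40.28%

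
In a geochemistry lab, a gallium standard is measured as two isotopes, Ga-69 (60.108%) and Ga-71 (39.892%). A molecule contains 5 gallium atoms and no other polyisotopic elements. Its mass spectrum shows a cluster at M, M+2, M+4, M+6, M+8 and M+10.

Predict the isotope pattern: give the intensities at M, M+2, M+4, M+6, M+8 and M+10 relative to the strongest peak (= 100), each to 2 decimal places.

Each Ga atom is independently Ga-69 (p = 0.60108) or Ga-71 (q = 0.39892); the cluster is the binomial expansion (p + q)^5.
P(M) = 0.60108^5 = 0.078462
P(M+2) = 5 × 0.60108^4 × 0.39892^1 = 0.260366
P(M+4) = 10 × 0.60108^3 × 0.39892^2 = 0.345596
P(M+6) = 10 × 0.60108^2 × 0.39892^3 = 0.229362
P(M+8) = 5 × 0.60108^1 × 0.39892^4 = 0.076111
P(M+10) = 0.39892^5 = 0.010103
The M+4 peak is largest (0.345596); scaling to 100 gives 22.70 : 75.34 : 100.00 : 66.37 : 22.02 : 2.92.

22.70 : 75.34 : 100.00 : 66.37 : 22.02 : 2.92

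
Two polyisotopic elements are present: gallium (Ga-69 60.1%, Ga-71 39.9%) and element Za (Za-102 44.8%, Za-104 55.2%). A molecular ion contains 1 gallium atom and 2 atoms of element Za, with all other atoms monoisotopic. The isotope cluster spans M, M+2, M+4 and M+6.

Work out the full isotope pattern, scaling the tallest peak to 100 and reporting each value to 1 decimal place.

Gallium pattern (n=1): 0.6010 : 0.3990
Element Za pattern (n=2): 0.200704 : 0.494592 : 0.304704
Convolve the two distributions (both contribute in 2-u steps):
  M: 0.6010×0.200704 = 0.120623
  M+2: 0.6010×0.494592 + 0.3990×0.200704 = 0.377331
  M+4: 0.6010×0.304704 + 0.3990×0.494592 = 0.380469
  M+6: 0.3990×0.304704 = 0.121577
Scale to base peak (0.380469) = 100: 31.7 : 99.2 : 100.0 : 32.0

31.7 : 99.2 : 100.0 : 32.0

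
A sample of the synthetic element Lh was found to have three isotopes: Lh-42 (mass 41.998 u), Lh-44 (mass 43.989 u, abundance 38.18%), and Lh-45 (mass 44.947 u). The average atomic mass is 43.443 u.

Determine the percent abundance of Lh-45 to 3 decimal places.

The remaining 61.82% is split between Lh-42 (fraction x) and Lh-45 (fraction 0.6182 − x).
Substituting: 41.998x + 44.947(0.6182 − x) = 26.6479998
(41.998 − 44.947)x = -1.1382356  ⇒  x = 0.38597, y = 0.23223
Lh-42: 38.597%, Lh-45: 23.223%.

23.223%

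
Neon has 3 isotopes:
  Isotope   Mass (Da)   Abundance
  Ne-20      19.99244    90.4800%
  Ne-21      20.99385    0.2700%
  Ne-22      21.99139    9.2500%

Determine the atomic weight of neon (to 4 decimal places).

20.1800 Da

Ar = Σ fᵢ·mᵢ = 0.904800 × 19.99244 + 0.002700 × 20.99385 + 0.092500 × 21.99139
= 18.089160 + 0.056683 + 2.034204 = 20.180047 Da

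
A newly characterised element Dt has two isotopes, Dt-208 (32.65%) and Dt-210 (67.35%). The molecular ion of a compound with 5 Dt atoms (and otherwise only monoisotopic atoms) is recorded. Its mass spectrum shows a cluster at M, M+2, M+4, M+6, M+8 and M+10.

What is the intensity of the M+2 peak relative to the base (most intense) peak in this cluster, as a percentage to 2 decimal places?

11.39%

(0.3265 + 0.6735)^5 gives M 0.0037, M+2 0.0383, M+4 0.1579, M+6 0.3257, M+8 0.3359, M+10 0.1386; the largest is M+8.
P(M+8) = C(5,4) × 0.3265^1 × 0.6735^4 = 5 × 0.3265 × 0.205755 = 0.335895 (base)
P(M+2) = C(5,1) × 0.3265^4 × 0.6735^1 = 5 × 0.01136404 × 0.6735 = 0.038268
Relative intensity = 0.038268 / 0.335895 × 100 = 11.39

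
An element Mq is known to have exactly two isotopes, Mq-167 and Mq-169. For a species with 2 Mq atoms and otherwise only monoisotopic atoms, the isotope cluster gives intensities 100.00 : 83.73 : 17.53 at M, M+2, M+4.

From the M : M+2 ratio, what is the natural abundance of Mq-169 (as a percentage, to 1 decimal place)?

Let p = fractional abundance of Mq-167. I(M+2)/I(M) = [C(2,1)·p^1·(1−p)] / p^2 = 2·(1−p)/p = 83.73/100.00 = 0.8373
(1−p)/p = 0.8373/2 = 0.4187  ⇒  p = 1/(1 + 0.4187) = 0.7049
Mq-167: 70.5%, Mq-169: 29.5%.

29.5%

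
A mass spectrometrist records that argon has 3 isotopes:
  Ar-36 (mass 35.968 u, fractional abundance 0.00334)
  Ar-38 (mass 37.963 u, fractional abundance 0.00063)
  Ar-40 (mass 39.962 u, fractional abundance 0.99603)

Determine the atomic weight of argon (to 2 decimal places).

39.95 u

Ar = Σ fᵢ·mᵢ = 0.00334 × 35.968 + 0.00063 × 37.963 + 0.99603 × 39.962
= 0.1201 + 0.0239 + 39.8034 = 39.9474 u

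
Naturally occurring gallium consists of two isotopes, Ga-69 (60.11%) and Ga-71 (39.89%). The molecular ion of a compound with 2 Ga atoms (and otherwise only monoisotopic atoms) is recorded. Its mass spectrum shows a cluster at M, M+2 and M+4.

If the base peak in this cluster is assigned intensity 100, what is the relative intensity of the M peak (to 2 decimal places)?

(0.6011 + 0.3989)^2 gives M 0.3613, M+2 0.4796, M+4 0.1591; the largest is M+2.
P(M+2) = C(2,1) × 0.6011^1 × 0.3989^1 = 2 × 0.6011 × 0.3989 = 0.479558 (base)
P(M) = C(2,0) × 0.6011^2 × 0.3989^0 = 1 × 0.36132121 × 1.0000 = 0.361321
Relative intensity = 0.361321 / 0.479558 × 100 = 75.34

75.34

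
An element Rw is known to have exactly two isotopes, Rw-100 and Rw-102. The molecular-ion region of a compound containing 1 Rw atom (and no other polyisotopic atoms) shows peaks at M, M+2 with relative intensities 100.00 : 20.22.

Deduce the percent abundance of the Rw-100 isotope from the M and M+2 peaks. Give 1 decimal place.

83.2%

If p is the fraction of Rw that is Rw-100, then I(M+2)/I(M) = [C(1,1)·p^0·(1−p)] / p^1 = 1·(1−p)/p = 20.22/100.00 = 0.2022
(1−p)/p = 0.2022/1 = 0.2022  ⇒  p = 1/(1 + 0.2022) = 0.8318
Rw-100: 83.2%, Rw-102: 16.8%.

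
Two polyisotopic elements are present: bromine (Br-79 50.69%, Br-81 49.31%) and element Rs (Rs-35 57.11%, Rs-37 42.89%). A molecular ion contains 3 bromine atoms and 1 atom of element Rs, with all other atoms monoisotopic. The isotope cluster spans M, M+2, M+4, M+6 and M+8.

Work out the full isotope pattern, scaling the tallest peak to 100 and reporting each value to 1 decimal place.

Bromine pattern (n=3): 0.13024674 : 0.3801026 : 0.36975457 : 0.11989609
Element Rs pattern (n=1): 0.5711 : 0.4289
Convolve the two distributions (both contribute in 2-u steps):
  M: 0.13024674×0.5711 = 0.074384
  M+2: 0.13024674×0.4289 + 0.3801026×0.5711 = 0.272939
  M+4: 0.3801026×0.4289 + 0.36975457×0.5711 = 0.374193
  M+6: 0.36975457×0.4289 + 0.11989609×0.5711 = 0.227060
  M+8: 0.11989609×0.4289 = 0.051423
Scale to base peak (0.374193) = 100: 19.9 : 72.9 : 100.0 : 60.7 : 13.7

19.9 : 72.9 : 100.0 : 60.7 : 13.7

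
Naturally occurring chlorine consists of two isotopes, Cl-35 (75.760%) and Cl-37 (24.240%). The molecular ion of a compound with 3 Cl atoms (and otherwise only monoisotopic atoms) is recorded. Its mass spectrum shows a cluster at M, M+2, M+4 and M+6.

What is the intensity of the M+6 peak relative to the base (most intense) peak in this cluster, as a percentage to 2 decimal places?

3.28%

(0.75760 + 0.24240)^3 gives M 0.4348, M+2 0.4174, M+4 0.1335, M+6 0.0142; the largest is M.
P(M) = C(3,0) × 0.75760^3 × 0.24240^0 = 1 × 0.4348304 × 1.0000 = 0.434830 (base)
P(M+6) = C(3,3) × 0.75760^0 × 0.24240^3 = 1 × 1.0000 × 0.01424288 = 0.014243
Relative intensity = 0.014243 / 0.434830 × 100 = 3.28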